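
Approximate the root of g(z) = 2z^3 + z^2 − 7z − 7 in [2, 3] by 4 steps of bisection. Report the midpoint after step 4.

2.0625

m = 2.5, g(m) = 13 (+); new bracket [2, 2.5]
m = 2.25, g(m) = 5.09375 (+); new bracket [2, 2.25]
m = 2.125, g(m) = 1.832031 (+); new bracket [2, 2.125]
m = 2.0625, g(m) = 0.3638 (+); new bracket [2, 2.0625]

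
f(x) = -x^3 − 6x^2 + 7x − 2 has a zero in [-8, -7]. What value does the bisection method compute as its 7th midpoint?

f(-7.5) = 29.875 > 0, so the root lies in [-7.5, -7]
f(-7.25) = 12.953125 > 0, so the root lies in [-7.25, -7]
f(-7.125) = 5.236328 > 0, so the root lies in [-7.125, -7]
f(-7.0625) = 1.5588 > 0, so the root lies in [-7.0625, -7]
f(-7.03125) = -0.2353 < 0, so the root lies in [-7.0625, -7.03125]
f(-7.046875) = 0.6581 > 0, so the root lies in [-7.046875, -7.03125]
f(-7.0390625) = 0.2104 > 0, so the root lies in [-7.0390625, -7.03125]

-7.0390625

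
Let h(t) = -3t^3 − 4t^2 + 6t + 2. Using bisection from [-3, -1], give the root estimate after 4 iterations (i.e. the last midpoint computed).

-2.125

h(-2) = -2 < 0, so the root lies in [-3, -2]
h(-2.5) = 8.875 > 0, so the root lies in [-2.5, -2]
h(-2.25) = 2.421875 > 0, so the root lies in [-2.25, -2]
h(-2.125) = -0.0254 < 0, so the root lies in [-2.25, -2.125]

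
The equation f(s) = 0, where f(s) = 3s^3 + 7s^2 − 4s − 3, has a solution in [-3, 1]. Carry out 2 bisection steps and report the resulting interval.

f(-1) = 5 > 0, so the root lies in [-3, -1]
f(-2) = 9 > 0, so the root lies in [-3, -2]

[-3, -2]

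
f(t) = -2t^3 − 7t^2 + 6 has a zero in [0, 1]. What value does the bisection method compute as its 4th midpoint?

0.8125

f(0.5) = 4 > 0, so the root lies in [0.5, 1]
f(0.75) = 1.21875 > 0, so the root lies in [0.75, 1]
f(0.875) = -0.699219 < 0, so the root lies in [0.75, 0.875]
f(0.8125) = 0.3062 > 0, so the root lies in [0.8125, 0.875]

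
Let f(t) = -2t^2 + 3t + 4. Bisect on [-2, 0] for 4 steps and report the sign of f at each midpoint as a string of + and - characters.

-++-

m = -1, f(m) = -1 (−); new bracket [-1, 0]
m = -0.5, f(m) = 2 (+); new bracket [-1, -0.5]
m = -0.75, f(m) = 0.625 (+); new bracket [-1, -0.75]
m = -0.875, f(m) = -0.1562 (−); new bracket [-0.875, -0.75]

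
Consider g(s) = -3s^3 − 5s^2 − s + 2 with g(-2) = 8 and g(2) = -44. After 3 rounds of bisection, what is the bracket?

[0, 0.5]

s = 0 gives g = 2, positive; keep [0, 2]
s = 1 gives g = -7, negative; keep [0, 1]
s = 0.5 gives g = -0.125, negative; keep [0, 0.5]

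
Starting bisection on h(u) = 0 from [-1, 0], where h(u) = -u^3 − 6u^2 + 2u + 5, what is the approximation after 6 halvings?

h(-0.5) = 2.625 > 0, so the root lies in [-1, -0.5]
h(-0.75) = 0.546875 > 0, so the root lies in [-1, -0.75]
h(-0.875) = -0.673828 < 0, so the root lies in [-0.875, -0.75]
h(-0.8125) = -0.0496 < 0, so the root lies in [-0.8125, -0.75]
h(-0.78125) = 0.2522 > 0, so the root lies in [-0.8125, -0.78125]
h(-0.796875) = 0.1022 > 0, so the root lies in [-0.8125, -0.796875]

-0.796875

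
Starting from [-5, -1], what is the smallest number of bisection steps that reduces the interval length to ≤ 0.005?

Width after n steps is 4/2^n. Need 2^n ≥ 4/0.005 = 800.
2^9 = 512 < 800 ≤ 2^10 = 1024, so n = 10.

10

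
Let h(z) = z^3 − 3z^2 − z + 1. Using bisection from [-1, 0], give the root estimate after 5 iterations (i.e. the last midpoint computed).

-0.65625

m = -0.5, h(m) = 0.625 (+); new bracket [-1, -0.5]
m = -0.75, h(m) = -0.359375 (−); new bracket [-0.75, -0.5]
m = -0.625, h(m) = 0.208984 (+); new bracket [-0.75, -0.625]
m = -0.6875, h(m) = -0.0554 (−); new bracket [-0.6875, -0.625]
m = -0.65625, h(m) = 0.0816 (+); new bracket [-0.6875, -0.65625]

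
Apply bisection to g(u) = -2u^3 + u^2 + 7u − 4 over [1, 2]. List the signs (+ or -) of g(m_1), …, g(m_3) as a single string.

midpoint 1.5: g = 2 > 0 → [1.5, 2]
midpoint 1.75: g = 0.59375 > 0 → [1.75, 2]
midpoint 1.875: g = -0.542969 < 0 → [1.75, 1.875]

++-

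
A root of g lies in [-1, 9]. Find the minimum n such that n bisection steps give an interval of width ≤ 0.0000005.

25

Width after n steps is 10/2^n. Need 2^n ≥ 10/0.0000005 = 20000000.
2^24 = 16777216 < 20000000 ≤ 2^25 = 33554432, so n = 25.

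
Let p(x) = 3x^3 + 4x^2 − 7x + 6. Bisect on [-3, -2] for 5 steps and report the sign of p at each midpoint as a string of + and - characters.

m = -2.5, p(m) = 1.625 (+); new bracket [-3, -2.5]
m = -2.75, p(m) = -6.890625 (−); new bracket [-2.75, -2.5]
m = -2.625, p(m) = -2.326172 (−); new bracket [-2.625, -2.5]
m = -2.5625, p(m) = -0.2761 (−); new bracket [-2.5625, -2.5]
m = -2.53125, p(m) = 0.6928 (+); new bracket [-2.5625, -2.53125]

+---+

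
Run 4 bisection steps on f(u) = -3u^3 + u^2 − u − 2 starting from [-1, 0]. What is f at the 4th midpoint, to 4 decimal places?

f(-0.5) = -0.875 < 0, so the root lies in [-1, -0.5]
f(-0.75) = 0.578125 > 0, so the root lies in [-0.75, -0.5]
f(-0.625) = -0.251953 < 0, so the root lies in [-0.75, -0.625]
f(-0.6875) = 0.135 > 0, so the root lies in [-0.6875, -0.625]

0.1350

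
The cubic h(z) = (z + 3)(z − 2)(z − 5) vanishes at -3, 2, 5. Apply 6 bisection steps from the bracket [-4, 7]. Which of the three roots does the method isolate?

-3

midpoint 1.5: h = 7.875 > 0 → [-4, 1.5]
midpoint -1.25: h = 35.546875 > 0 → [-4, -1.25]
midpoint -2.625: h = 13.224609 > 0 → [-4, -2.625]
midpoint -3.3125: h = -13.8 < 0 → [-3.3125, -2.625]
midpoint -2.96875: h = 1.2373 > 0 → [-3.3125, -2.96875]
midpoint -3.140625: h = -5.8849 < 0 → [-3.140625, -2.96875]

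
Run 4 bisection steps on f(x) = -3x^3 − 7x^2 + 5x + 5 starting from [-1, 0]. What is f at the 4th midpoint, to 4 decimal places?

0.5066

m = -0.5, f(m) = 1.125 (+); new bracket [-1, -0.5]
m = -0.75, f(m) = -1.421875 (−); new bracket [-0.75, -0.5]
m = -0.625, f(m) = -0.126953 (−); new bracket [-0.625, -0.5]
m = -0.5625, f(m) = 0.5066 (+); new bracket [-0.625, -0.5625]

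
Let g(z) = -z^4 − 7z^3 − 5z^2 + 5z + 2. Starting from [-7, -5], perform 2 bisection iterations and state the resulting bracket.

[-6.5, -6]

g(-6) = 8 > 0, so the root lies in [-7, -6]
g(-6.5) = -104.4375 < 0, so the root lies in [-6.5, -6]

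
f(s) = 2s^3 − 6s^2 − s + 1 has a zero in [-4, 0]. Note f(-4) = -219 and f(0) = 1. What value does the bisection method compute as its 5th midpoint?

-0.375

s = -2 gives f = -37, negative; keep [-2, 0]
s = -1 gives f = -6, negative; keep [-1, 0]
s = -0.5 gives f = -0.25, negative; keep [-0.5, 0]
s = -0.25 gives f = 0.8438, positive; keep [-0.5, -0.25]
s = -0.375 gives f = 0.4258, positive; keep [-0.5, -0.375]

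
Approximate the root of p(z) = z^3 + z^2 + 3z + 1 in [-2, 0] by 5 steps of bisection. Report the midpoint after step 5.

-0.3125

m = -1, p(m) = -2 (−); new bracket [-1, 0]
m = -0.5, p(m) = -0.375 (−); new bracket [-0.5, 0]
m = -0.25, p(m) = 0.296875 (+); new bracket [-0.5, -0.25]
m = -0.375, p(m) = -0.0371 (−); new bracket [-0.375, -0.25]
m = -0.3125, p(m) = 0.1296 (+); new bracket [-0.375, -0.3125]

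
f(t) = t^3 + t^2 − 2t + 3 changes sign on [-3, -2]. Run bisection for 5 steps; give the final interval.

[-2.375, -2.34375]

m = -2.5, f(m) = -1.375 (−); new bracket [-2.5, -2]
m = -2.25, f(m) = 1.171875 (+); new bracket [-2.5, -2.25]
m = -2.375, f(m) = -0.005859 (−); new bracket [-2.375, -2.25]
m = -2.3125, f(m) = 0.6062 (+); new bracket [-2.375, -2.3125]
m = -2.34375, f(m) = 0.3061 (+); new bracket [-2.375, -2.34375]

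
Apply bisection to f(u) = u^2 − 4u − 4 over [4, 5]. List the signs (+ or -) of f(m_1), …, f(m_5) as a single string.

m = 4.5, f(m) = -1.75 (−); new bracket [4.5, 5]
m = 4.75, f(m) = -0.4375 (−); new bracket [4.75, 5]
m = 4.875, f(m) = 0.265625 (+); new bracket [4.75, 4.875]
m = 4.8125, f(m) = -0.0898 (−); new bracket [4.8125, 4.875]
m = 4.84375, f(m) = 0.0869 (+); new bracket [4.8125, 4.84375]

--+-+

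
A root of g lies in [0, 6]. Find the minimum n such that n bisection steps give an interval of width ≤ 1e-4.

Width after n steps is 6/2^n. Need 2^n ≥ 6/1e-4 = 60000.
2^15 = 32768 < 60000 ≤ 2^16 = 65536, so n = 16.

16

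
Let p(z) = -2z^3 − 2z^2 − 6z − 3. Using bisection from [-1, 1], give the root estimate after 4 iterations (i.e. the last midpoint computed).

-0.625

p(0) = -3 < 0, so the root lies in [-1, 0]
p(-0.5) = -0.25 < 0, so the root lies in [-1, -0.5]
p(-0.75) = 1.21875 > 0, so the root lies in [-0.75, -0.5]
p(-0.625) = 0.457 > 0, so the root lies in [-0.625, -0.5]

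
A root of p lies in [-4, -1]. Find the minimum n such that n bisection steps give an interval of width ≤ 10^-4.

Width after n steps is 3/2^n. Need 2^n ≥ 3/10^-4 = 30000.
2^14 = 16384 < 30000 ≤ 2^15 = 32768, so n = 15.

15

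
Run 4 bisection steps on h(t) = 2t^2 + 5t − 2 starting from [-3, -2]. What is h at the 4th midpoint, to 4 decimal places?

-0.2422

h(-2.5) = -2 < 0, so the root lies in [-3, -2.5]
h(-2.75) = -0.625 < 0, so the root lies in [-3, -2.75]
h(-2.875) = 0.15625 > 0, so the root lies in [-2.875, -2.75]
h(-2.8125) = -0.2422 < 0, so the root lies in [-2.875, -2.8125]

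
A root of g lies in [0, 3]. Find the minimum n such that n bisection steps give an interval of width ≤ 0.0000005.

23

Width after n steps is 3/2^n. Need 2^n ≥ 3/0.0000005 = 6000000.
2^22 = 4194304 < 6000000 ≤ 2^23 = 8388608, so n = 23.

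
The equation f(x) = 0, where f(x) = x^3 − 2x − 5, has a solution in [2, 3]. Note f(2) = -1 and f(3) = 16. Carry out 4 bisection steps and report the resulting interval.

[2.0625, 2.125]

x = 2.5 gives f = 5.625, positive; keep [2, 2.5]
x = 2.25 gives f = 1.890625, positive; keep [2, 2.25]
x = 2.125 gives f = 0.345703, positive; keep [2, 2.125]
x = 2.0625 gives f = -0.3513, negative; keep [2.0625, 2.125]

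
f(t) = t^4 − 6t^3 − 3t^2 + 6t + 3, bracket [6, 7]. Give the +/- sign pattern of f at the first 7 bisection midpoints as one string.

+-+-+++

m = 6.5, f(m) = 52.5625 (+); new bracket [6, 6.5]
m = 6.25, f(m) = -15.652344 (−); new bracket [6.25, 6.5]
m = 6.375, f(m) = 16.484619 (+); new bracket [6.25, 6.375]
m = 6.3125, f(m) = -0.0622 (−); new bracket [6.3125, 6.375]
m = 6.34375, f(m) = 8.0898 (+); new bracket [6.3125, 6.34375]
m = 6.328125, f(m) = 3.9837 (+); new bracket [6.3125, 6.328125]
m = 6.3203125, f(m) = 1.9532 (+); new bracket [6.3125, 6.3203125]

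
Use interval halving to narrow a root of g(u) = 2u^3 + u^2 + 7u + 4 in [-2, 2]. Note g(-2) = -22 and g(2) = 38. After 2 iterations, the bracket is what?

u = 0 gives g = 4, positive; keep [-2, 0]
u = -1 gives g = -4, negative; keep [-1, 0]

[-1, 0]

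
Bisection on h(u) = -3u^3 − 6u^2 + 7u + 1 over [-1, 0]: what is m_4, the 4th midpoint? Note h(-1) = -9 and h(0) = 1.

-0.1875

m = -0.5, h(m) = -3.625 (−); new bracket [-0.5, 0]
m = -0.25, h(m) = -1.078125 (−); new bracket [-0.25, 0]
m = -0.125, h(m) = 0.037109 (+); new bracket [-0.25, -0.125]
m = -0.1875, h(m) = -0.5037 (−); new bracket [-0.1875, -0.125]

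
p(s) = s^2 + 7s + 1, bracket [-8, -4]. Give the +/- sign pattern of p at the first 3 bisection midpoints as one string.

-+-

p(-6) = -5 < 0, so the root lies in [-8, -6]
p(-7) = 1 > 0, so the root lies in [-7, -6]
p(-6.5) = -2.25 < 0, so the root lies in [-7, -6.5]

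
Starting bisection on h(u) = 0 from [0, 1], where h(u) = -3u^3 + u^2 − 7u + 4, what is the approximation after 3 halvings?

0.625

h(0.5) = 0.375 > 0, so the root lies in [0.5, 1]
h(0.75) = -1.953125 < 0, so the root lies in [0.5, 0.75]
h(0.625) = -0.716797 < 0, so the root lies in [0.5, 0.625]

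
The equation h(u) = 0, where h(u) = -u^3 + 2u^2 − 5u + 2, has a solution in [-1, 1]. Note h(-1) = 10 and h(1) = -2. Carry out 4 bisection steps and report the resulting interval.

[0.375, 0.5]

u = 0 gives h = 2, positive; keep [0, 1]
u = 0.5 gives h = -0.125, negative; keep [0, 0.5]
u = 0.25 gives h = 0.859375, positive; keep [0.25, 0.5]
u = 0.375 gives h = 0.3535, positive; keep [0.375, 0.5]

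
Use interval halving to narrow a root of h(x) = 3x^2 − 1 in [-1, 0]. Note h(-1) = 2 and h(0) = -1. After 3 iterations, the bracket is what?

h(-0.5) = -0.25 < 0, so the root lies in [-1, -0.5]
h(-0.75) = 0.6875 > 0, so the root lies in [-0.75, -0.5]
h(-0.625) = 0.171875 > 0, so the root lies in [-0.625, -0.5]

[-0.625, -0.5]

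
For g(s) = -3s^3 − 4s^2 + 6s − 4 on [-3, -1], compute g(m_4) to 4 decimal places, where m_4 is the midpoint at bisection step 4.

g(-2) = -8 < 0, so the root lies in [-3, -2]
g(-2.5) = 2.875 > 0, so the root lies in [-2.5, -2]
g(-2.25) = -3.578125 < 0, so the root lies in [-2.5, -2.25]
g(-2.375) = -0.623 < 0, so the root lies in [-2.5, -2.375]

-0.6230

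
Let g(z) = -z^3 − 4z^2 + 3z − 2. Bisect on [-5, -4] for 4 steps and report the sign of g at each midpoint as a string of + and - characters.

-+--

g(-4.5) = -5.375 < 0, so the root lies in [-5, -4.5]
g(-4.75) = 0.671875 > 0, so the root lies in [-4.75, -4.5]
g(-4.625) = -2.505859 < 0, so the root lies in [-4.75, -4.625]
g(-4.6875) = -0.9563 < 0, so the root lies in [-4.75, -4.6875]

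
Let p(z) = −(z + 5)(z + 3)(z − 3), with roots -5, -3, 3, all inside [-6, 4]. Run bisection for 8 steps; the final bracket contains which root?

p(-1) = 32 > 0, so the root lies in [-1, 4]
p(1.5) = 43.875 > 0, so the root lies in [1.5, 4]
p(2.75) = 11.140625 > 0, so the root lies in [2.75, 4]
p(3.375) = -20.0215 < 0, so the root lies in [2.75, 3.375]
p(3.0625) = -3.0549 < 0, so the root lies in [2.75, 3.0625]
p(2.90625) = 4.3778 > 0, so the root lies in [2.90625, 3.0625]
p(2.984375) = 0.7466 > 0, so the root lies in [2.984375, 3.0625]
p(3.0234375) = -1.1327 < 0, so the root lies in [2.984375, 3.0234375]

3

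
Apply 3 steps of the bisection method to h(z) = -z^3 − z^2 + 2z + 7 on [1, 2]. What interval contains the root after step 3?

m = 1.5, h(m) = 4.375 (+); new bracket [1.5, 2]
m = 1.75, h(m) = 2.078125 (+); new bracket [1.75, 2]
m = 1.875, h(m) = 0.642578 (+); new bracket [1.875, 2]

[1.875, 2]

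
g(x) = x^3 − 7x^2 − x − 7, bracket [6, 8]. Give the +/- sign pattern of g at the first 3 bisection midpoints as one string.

-+-

midpoint 7: g = -14 < 0 → [7, 8]
midpoint 7.5: g = 13.625 > 0 → [7, 7.5]
midpoint 7.25: g = -1.109375 < 0 → [7.25, 7.5]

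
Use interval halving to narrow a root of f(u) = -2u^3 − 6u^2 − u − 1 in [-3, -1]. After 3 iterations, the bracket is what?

[-3, -2.75]

m = -2, f(m) = -7 (−); new bracket [-3, -2]
m = -2.5, f(m) = -4.75 (−); new bracket [-3, -2.5]
m = -2.75, f(m) = -2.03125 (−); new bracket [-3, -2.75]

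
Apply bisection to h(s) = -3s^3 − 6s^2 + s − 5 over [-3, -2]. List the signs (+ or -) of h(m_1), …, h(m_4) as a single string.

+--+

h(-2.5) = 1.875 > 0, so the root lies in [-2.5, -2]
h(-2.25) = -3.453125 < 0, so the root lies in [-2.5, -2.25]
h(-2.375) = -1.029297 < 0, so the root lies in [-2.5, -2.375]
h(-2.4375) = 0.3606 > 0, so the root lies in [-2.4375, -2.375]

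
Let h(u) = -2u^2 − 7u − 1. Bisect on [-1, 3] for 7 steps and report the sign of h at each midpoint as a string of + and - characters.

h(1) = -10 < 0, so the root lies in [-1, 1]
h(0) = -1 < 0, so the root lies in [-1, 0]
h(-0.5) = 2 > 0, so the root lies in [-0.5, 0]
h(-0.25) = 0.625 > 0, so the root lies in [-0.25, 0]
h(-0.125) = -0.1562 < 0, so the root lies in [-0.25, -0.125]
h(-0.1875) = 0.2422 > 0, so the root lies in [-0.1875, -0.125]
h(-0.15625) = 0.0449 > 0, so the root lies in [-0.15625, -0.125]

--++-++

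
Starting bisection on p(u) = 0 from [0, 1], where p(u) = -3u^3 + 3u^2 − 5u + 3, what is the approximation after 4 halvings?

midpoint 0.5: p = 0.875 > 0 → [0.5, 1]
midpoint 0.75: p = -0.328125 < 0 → [0.5, 0.75]
midpoint 0.625: p = 0.314453 > 0 → [0.625, 0.75]
midpoint 0.6875: p = 0.0056 > 0 → [0.6875, 0.75]

0.6875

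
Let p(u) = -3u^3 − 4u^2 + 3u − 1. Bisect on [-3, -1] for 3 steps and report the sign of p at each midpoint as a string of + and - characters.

+--

m = -2, p(m) = 1 (+); new bracket [-2, -1]
m = -1.5, p(m) = -4.375 (−); new bracket [-2, -1.5]
m = -1.75, p(m) = -2.421875 (−); new bracket [-2, -1.75]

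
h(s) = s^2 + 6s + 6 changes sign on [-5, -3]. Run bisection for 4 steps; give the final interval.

midpoint -4: h = -2 < 0 → [-5, -4]
midpoint -4.5: h = -0.75 < 0 → [-5, -4.5]
midpoint -4.75: h = 0.0625 > 0 → [-4.75, -4.5]
midpoint -4.625: h = -0.3594 < 0 → [-4.75, -4.625]

[-4.75, -4.625]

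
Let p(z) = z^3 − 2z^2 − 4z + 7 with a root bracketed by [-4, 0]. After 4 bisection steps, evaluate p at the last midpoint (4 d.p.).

midpoint -2: p = -1 < 0 → [-2, 0]
midpoint -1: p = 8 > 0 → [-2, -1]
midpoint -1.5: p = 5.125 > 0 → [-2, -1.5]
midpoint -1.75: p = 2.5156 > 0 → [-2, -1.75]

2.5156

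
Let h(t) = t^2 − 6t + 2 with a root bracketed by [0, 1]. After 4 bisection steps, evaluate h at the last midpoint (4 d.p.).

m = 0.5, h(m) = -0.75 (−); new bracket [0, 0.5]
m = 0.25, h(m) = 0.5625 (+); new bracket [0.25, 0.5]
m = 0.375, h(m) = -0.109375 (−); new bracket [0.25, 0.375]
m = 0.3125, h(m) = 0.2227 (+); new bracket [0.3125, 0.375]

0.2227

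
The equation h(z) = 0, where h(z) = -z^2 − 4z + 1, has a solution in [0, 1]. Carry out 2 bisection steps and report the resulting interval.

z = 0.5 gives h = -1.25, negative; keep [0, 0.5]
z = 0.25 gives h = -0.0625, negative; keep [0, 0.25]

[0, 0.25]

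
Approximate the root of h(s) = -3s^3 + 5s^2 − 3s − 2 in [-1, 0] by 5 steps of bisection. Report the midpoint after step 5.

s = -0.5 gives h = 1.125, positive; keep [-0.5, 0]
s = -0.25 gives h = -0.890625, negative; keep [-0.5, -0.25]
s = -0.375 gives h = -0.013672, negative; keep [-0.5, -0.375]
s = -0.4375 gives h = 0.5208, positive; keep [-0.4375, -0.375]
s = -0.40625 gives h = 0.2451, positive; keep [-0.40625, -0.375]

-0.40625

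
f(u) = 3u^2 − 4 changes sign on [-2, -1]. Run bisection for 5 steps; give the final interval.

f(-1.5) = 2.75 > 0, so the root lies in [-1.5, -1]
f(-1.25) = 0.6875 > 0, so the root lies in [-1.25, -1]
f(-1.125) = -0.203125 < 0, so the root lies in [-1.25, -1.125]
f(-1.1875) = 0.2305 > 0, so the root lies in [-1.1875, -1.125]
f(-1.15625) = 0.0107 > 0, so the root lies in [-1.15625, -1.125]

[-1.15625, -1.125]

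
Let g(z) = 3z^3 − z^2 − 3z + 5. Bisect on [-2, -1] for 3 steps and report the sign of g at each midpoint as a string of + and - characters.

m = -1.5, g(m) = -2.875 (−); new bracket [-1.5, -1]
m = -1.25, g(m) = 1.328125 (+); new bracket [-1.5, -1.25]
m = -1.375, g(m) = -0.564453 (−); new bracket [-1.375, -1.25]

-+-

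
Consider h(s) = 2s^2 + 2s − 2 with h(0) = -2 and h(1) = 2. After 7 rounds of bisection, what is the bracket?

[0.6171875, 0.625]

h(0.5) = -0.5 < 0, so the root lies in [0.5, 1]
h(0.75) = 0.625 > 0, so the root lies in [0.5, 0.75]
h(0.625) = 0.03125 > 0, so the root lies in [0.5, 0.625]
h(0.5625) = -0.2422 < 0, so the root lies in [0.5625, 0.625]
h(0.59375) = -0.1074 < 0, so the root lies in [0.59375, 0.625]
h(0.609375) = -0.0386 < 0, so the root lies in [0.609375, 0.625]
h(0.6171875) = -0.0038 < 0, so the root lies in [0.6171875, 0.625]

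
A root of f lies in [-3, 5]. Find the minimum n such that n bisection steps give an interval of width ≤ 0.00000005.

Width after n steps is 8/2^n. Need 2^n ≥ 8/0.00000005 = 160000000.
2^27 = 134217728 < 160000000 ≤ 2^28 = 268435456, so n = 28.

28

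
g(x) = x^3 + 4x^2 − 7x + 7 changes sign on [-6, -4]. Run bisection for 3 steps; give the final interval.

[-5.75, -5.5]

g(-5) = 17 > 0, so the root lies in [-6, -5]
g(-5.5) = 0.125 > 0, so the root lies in [-6, -5.5]
g(-5.75) = -10.609375 < 0, so the root lies in [-5.75, -5.5]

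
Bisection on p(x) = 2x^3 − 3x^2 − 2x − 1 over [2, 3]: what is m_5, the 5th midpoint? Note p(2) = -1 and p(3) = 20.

midpoint 2.5: p = 6.5 > 0 → [2, 2.5]
midpoint 2.25: p = 2.09375 > 0 → [2, 2.25]
midpoint 2.125: p = 0.394531 > 0 → [2, 2.125]
midpoint 2.0625: p = -0.3394 < 0 → [2.0625, 2.125]
midpoint 2.09375: p = 0.0182 > 0 → [2.0625, 2.09375]

2.09375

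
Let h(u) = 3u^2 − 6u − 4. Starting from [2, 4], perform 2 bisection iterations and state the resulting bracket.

[2.5, 3]

u = 3 gives h = 5, positive; keep [2, 3]
u = 2.5 gives h = -0.25, negative; keep [2.5, 3]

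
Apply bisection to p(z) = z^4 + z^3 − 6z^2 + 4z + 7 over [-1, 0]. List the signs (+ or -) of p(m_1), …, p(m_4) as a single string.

m = -0.5, p(m) = 3.4375 (+); new bracket [-1, -0.5]
m = -0.75, p(m) = 0.519531 (+); new bracket [-1, -0.75]
m = -0.875, p(m) = -1.17749 (−); new bracket [-0.875, -0.75]
m = -0.8125, p(m) = -0.3115 (−); new bracket [-0.8125, -0.75]

++--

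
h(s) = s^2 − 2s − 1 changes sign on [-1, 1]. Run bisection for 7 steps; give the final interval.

[-0.421875, -0.40625]

midpoint 0: h = -1 < 0 → [-1, 0]
midpoint -0.5: h = 0.25 > 0 → [-0.5, 0]
midpoint -0.25: h = -0.4375 < 0 → [-0.5, -0.25]
midpoint -0.375: h = -0.1094 < 0 → [-0.5, -0.375]
midpoint -0.4375: h = 0.0664 > 0 → [-0.4375, -0.375]
midpoint -0.40625: h = -0.0225 < 0 → [-0.4375, -0.40625]
midpoint -0.421875: h = 0.0217 > 0 → [-0.421875, -0.40625]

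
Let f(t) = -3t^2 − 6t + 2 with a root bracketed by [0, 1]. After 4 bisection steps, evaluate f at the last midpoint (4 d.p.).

f(0.5) = -1.75 < 0, so the root lies in [0, 0.5]
f(0.25) = 0.3125 > 0, so the root lies in [0.25, 0.5]
f(0.375) = -0.671875 < 0, so the root lies in [0.25, 0.375]
f(0.3125) = -0.168 < 0, so the root lies in [0.25, 0.3125]

-0.1680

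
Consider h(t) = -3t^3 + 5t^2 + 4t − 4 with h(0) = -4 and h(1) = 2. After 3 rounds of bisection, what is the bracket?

t = 0.5 gives h = -1.125, negative; keep [0.5, 1]
t = 0.75 gives h = 0.546875, positive; keep [0.5, 0.75]
t = 0.625 gives h = -0.279297, negative; keep [0.625, 0.75]

[0.625, 0.75]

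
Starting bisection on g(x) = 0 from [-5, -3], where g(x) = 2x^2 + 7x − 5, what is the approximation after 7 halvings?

midpoint -4: g = -1 < 0 → [-5, -4]
midpoint -4.5: g = 4 > 0 → [-4.5, -4]
midpoint -4.25: g = 1.375 > 0 → [-4.25, -4]
midpoint -4.125: g = 0.1562 > 0 → [-4.125, -4]
midpoint -4.0625: g = -0.4297 < 0 → [-4.125, -4.0625]
midpoint -4.09375: g = -0.1387 < 0 → [-4.125, -4.09375]
midpoint -4.109375: g = 0.0083 > 0 → [-4.109375, -4.09375]

-4.109375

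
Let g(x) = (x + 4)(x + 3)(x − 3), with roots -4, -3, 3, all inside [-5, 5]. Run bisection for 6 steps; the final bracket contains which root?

3

m = 0, g(m) = -36 (−); new bracket [0, 5]
m = 2.5, g(m) = -17.875 (−); new bracket [2.5, 5]
m = 3.75, g(m) = 39.234375 (+); new bracket [2.5, 3.75]
m = 3.125, g(m) = 5.4551 (+); new bracket [2.5, 3.125]
m = 2.8125, g(m) = -7.4246 (−); new bracket [2.8125, 3.125]
m = 2.96875, g(m) = -1.2998 (−); new bracket [2.96875, 3.125]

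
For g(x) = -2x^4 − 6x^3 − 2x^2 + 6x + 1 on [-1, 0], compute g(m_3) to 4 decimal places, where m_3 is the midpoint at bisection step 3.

0.2300

midpoint -0.5: g = -1.875 < 0 → [-0.5, 0]
midpoint -0.25: g = -0.539062 < 0 → [-0.25, 0]
midpoint -0.125: g = 0.22998 > 0 → [-0.25, -0.125]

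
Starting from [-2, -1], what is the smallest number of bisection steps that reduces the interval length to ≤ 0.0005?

Width after n steps is 1/2^n. Need 2^n ≥ 1/0.0005 = 2000.
2^10 = 1024 < 2000 ≤ 2^11 = 2048, so n = 11.

11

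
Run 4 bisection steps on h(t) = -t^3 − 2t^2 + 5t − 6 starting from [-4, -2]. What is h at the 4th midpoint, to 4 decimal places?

h(-3) = -12 < 0, so the root lies in [-4, -3]
h(-3.5) = -5.125 < 0, so the root lies in [-4, -3.5]
h(-3.75) = -0.140625 < 0, so the root lies in [-4, -3.75]
h(-3.875) = 2.7793 > 0, so the root lies in [-3.875, -3.75]

2.7793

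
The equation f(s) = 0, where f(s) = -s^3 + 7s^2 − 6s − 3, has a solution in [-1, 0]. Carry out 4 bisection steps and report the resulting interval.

[-0.375, -0.3125]

f(-0.5) = 1.875 > 0, so the root lies in [-0.5, 0]
f(-0.25) = -1.046875 < 0, so the root lies in [-0.5, -0.25]
f(-0.375) = 0.287109 > 0, so the root lies in [-0.375, -0.25]
f(-0.3125) = -0.4109 < 0, so the root lies in [-0.375, -0.3125]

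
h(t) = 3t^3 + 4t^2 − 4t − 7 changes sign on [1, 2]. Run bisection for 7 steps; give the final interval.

m = 1.5, h(m) = 6.125 (+); new bracket [1, 1.5]
m = 1.25, h(m) = 0.109375 (+); new bracket [1, 1.25]
m = 1.125, h(m) = -2.166016 (−); new bracket [1.125, 1.25]
m = 1.1875, h(m) = -1.0857 (−); new bracket [1.1875, 1.25]
m = 1.21875, h(m) = -0.5028 (−); new bracket [1.21875, 1.25]
m = 1.234375, h(m) = -0.2004 (−); new bracket [1.234375, 1.25]
m = 1.2421875, h(m) = -0.0464 (−); new bracket [1.2421875, 1.25]

[1.2421875, 1.25]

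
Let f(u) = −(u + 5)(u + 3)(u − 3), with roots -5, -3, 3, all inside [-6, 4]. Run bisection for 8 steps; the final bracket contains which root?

3

f(-1) = 32 > 0, so the root lies in [-1, 4]
f(1.5) = 43.875 > 0, so the root lies in [1.5, 4]
f(2.75) = 11.140625 > 0, so the root lies in [2.75, 4]
f(3.375) = -20.0215 < 0, so the root lies in [2.75, 3.375]
f(3.0625) = -3.0549 < 0, so the root lies in [2.75, 3.0625]
f(2.90625) = 4.3778 > 0, so the root lies in [2.90625, 3.0625]
f(2.984375) = 0.7466 > 0, so the root lies in [2.984375, 3.0625]
f(3.0234375) = -1.1327 < 0, so the root lies in [2.984375, 3.0234375]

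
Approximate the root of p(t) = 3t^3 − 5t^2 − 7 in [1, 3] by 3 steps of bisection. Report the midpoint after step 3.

2.25

p(2) = -3 < 0, so the root lies in [2, 3]
p(2.5) = 8.625 > 0, so the root lies in [2, 2.5]
p(2.25) = 1.859375 > 0, so the root lies in [2, 2.25]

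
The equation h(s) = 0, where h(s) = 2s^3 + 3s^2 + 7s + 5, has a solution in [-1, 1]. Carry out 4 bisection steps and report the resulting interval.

h(0) = 5 > 0, so the root lies in [-1, 0]
h(-0.5) = 2 > 0, so the root lies in [-1, -0.5]
h(-0.75) = 0.59375 > 0, so the root lies in [-1, -0.75]
h(-0.875) = -0.168 < 0, so the root lies in [-0.875, -0.75]

[-0.875, -0.75]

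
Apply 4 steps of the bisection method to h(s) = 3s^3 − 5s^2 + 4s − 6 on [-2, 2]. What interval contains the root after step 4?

[1.5, 1.75]

m = 0, h(m) = -6 (−); new bracket [0, 2]
m = 1, h(m) = -4 (−); new bracket [1, 2]
m = 1.5, h(m) = -1.125 (−); new bracket [1.5, 2]
m = 1.75, h(m) = 1.7656 (+); new bracket [1.5, 1.75]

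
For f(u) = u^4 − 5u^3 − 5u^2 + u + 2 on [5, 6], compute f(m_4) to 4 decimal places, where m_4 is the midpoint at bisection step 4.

-1.5576

u = 5.5 gives f = -60.5625, negative; keep [5.5, 6]
u = 5.75 gives f = -14.980469, negative; keep [5.75, 6]
u = 5.875 gives f = 12.72876, positive; keep [5.75, 5.875]
u = 5.8125 gives f = -1.5576, negative; keep [5.8125, 5.875]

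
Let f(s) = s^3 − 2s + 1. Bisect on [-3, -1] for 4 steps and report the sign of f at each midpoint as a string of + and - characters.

midpoint -2: f = -3 < 0 → [-2, -1]
midpoint -1.5: f = 0.625 > 0 → [-2, -1.5]
midpoint -1.75: f = -0.859375 < 0 → [-1.75, -1.5]
midpoint -1.625: f = -0.041 < 0 → [-1.625, -1.5]

-+--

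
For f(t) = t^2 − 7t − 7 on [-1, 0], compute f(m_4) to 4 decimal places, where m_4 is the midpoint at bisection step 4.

0.4414

t = -0.5 gives f = -3.25, negative; keep [-1, -0.5]
t = -0.75 gives f = -1.1875, negative; keep [-1, -0.75]
t = -0.875 gives f = -0.109375, negative; keep [-1, -0.875]
t = -0.9375 gives f = 0.4414, positive; keep [-0.9375, -0.875]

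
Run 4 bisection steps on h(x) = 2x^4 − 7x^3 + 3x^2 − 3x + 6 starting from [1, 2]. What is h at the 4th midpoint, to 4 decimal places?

0.3518

x = 1.5 gives h = -5.25, negative; keep [1, 1.5]
x = 1.25 gives h = -1.851562, negative; keep [1, 1.25]
x = 1.125 gives h = -0.341309, negative; keep [1, 1.125]
x = 1.0625 gives h = 0.3518, positive; keep [1.0625, 1.125]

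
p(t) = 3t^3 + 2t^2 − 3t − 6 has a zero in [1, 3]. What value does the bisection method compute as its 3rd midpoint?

p(2) = 20 > 0, so the root lies in [1, 2]
p(1.5) = 4.125 > 0, so the root lies in [1, 1.5]
p(1.25) = -0.765625 < 0, so the root lies in [1.25, 1.5]

1.25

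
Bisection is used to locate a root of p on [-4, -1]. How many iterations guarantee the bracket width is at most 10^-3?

12

Width after n steps is 3/2^n. Need 2^n ≥ 3/10^-3 = 3000.
2^11 = 2048 < 3000 ≤ 2^12 = 4096, so n = 12.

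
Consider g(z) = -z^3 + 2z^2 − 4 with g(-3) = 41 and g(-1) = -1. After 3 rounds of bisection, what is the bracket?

[-1.25, -1]

midpoint -2: g = 12 > 0 → [-2, -1]
midpoint -1.5: g = 3.875 > 0 → [-1.5, -1]
midpoint -1.25: g = 1.078125 > 0 → [-1.25, -1]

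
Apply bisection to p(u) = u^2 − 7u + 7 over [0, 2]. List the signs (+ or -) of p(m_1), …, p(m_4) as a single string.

u = 1 gives p = 1, positive; keep [1, 2]
u = 1.5 gives p = -1.25, negative; keep [1, 1.5]
u = 1.25 gives p = -0.1875, negative; keep [1, 1.25]
u = 1.125 gives p = 0.3906, positive; keep [1.125, 1.25]

+--+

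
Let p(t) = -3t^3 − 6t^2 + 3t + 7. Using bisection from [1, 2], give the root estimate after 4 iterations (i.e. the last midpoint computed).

p(1.5) = -12.125 < 0, so the root lies in [1, 1.5]
p(1.25) = -4.484375 < 0, so the root lies in [1, 1.25]
p(1.125) = -1.490234 < 0, so the root lies in [1, 1.125]
p(1.0625) = -0.1843 < 0, so the root lies in [1, 1.0625]

1.0625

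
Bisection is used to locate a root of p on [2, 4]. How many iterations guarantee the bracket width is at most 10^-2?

Width after n steps is 2/2^n. Need 2^n ≥ 2/10^-2 = 200.
2^7 = 128 < 200 ≤ 2^8 = 256, so n = 8.

8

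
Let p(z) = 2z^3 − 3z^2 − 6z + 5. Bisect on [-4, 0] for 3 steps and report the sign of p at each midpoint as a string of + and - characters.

-++

p(-2) = -11 < 0, so the root lies in [-2, 0]
p(-1) = 6 > 0, so the root lies in [-2, -1]
p(-1.5) = 0.5 > 0, so the root lies in [-2, -1.5]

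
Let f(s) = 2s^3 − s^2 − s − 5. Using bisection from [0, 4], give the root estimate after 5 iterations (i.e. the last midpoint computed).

1.625

midpoint 2: f = 5 > 0 → [0, 2]
midpoint 1: f = -5 < 0 → [1, 2]
midpoint 1.5: f = -2 < 0 → [1.5, 2]
midpoint 1.75: f = 0.9062 > 0 → [1.5, 1.75]
midpoint 1.625: f = -0.6836 < 0 → [1.625, 1.75]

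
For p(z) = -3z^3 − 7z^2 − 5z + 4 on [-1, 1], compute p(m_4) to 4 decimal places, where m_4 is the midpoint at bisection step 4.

0.9824

p(0) = 4 > 0, so the root lies in [0, 1]
p(0.5) = -0.625 < 0, so the root lies in [0, 0.5]
p(0.25) = 2.265625 > 0, so the root lies in [0.25, 0.5]
p(0.375) = 0.9824 > 0, so the root lies in [0.375, 0.5]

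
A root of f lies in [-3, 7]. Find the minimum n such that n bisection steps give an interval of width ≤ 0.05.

Width after n steps is 10/2^n. Need 2^n ≥ 10/0.05 = 200.
2^7 = 128 < 200 ≤ 2^8 = 256, so n = 8.

8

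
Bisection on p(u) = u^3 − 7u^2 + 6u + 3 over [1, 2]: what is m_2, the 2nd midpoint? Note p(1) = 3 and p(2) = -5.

1.25

u = 1.5 gives p = -0.375, negative; keep [1, 1.5]
u = 1.25 gives p = 1.515625, positive; keep [1.25, 1.5]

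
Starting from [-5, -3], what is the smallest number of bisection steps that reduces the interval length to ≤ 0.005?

9

Width after n steps is 2/2^n. Need 2^n ≥ 2/0.005 = 400.
2^8 = 256 < 400 ≤ 2^9 = 512, so n = 9.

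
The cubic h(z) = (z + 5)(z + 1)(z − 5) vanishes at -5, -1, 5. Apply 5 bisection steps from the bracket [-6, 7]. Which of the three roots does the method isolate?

h(0.5) = -37.125 < 0, so the root lies in [0.5, 7]
h(3.75) = -51.953125 < 0, so the root lies in [3.75, 7]
h(5.375) = 24.802734 > 0, so the root lies in [3.75, 5.375]
h(4.5625) = -23.2712 < 0, so the root lies in [4.5625, 5.375]
h(4.96875) = -1.8594 < 0, so the root lies in [4.96875, 5.375]

5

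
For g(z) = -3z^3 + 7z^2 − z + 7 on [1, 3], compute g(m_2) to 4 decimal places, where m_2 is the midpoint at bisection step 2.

1.3750

midpoint 2: g = 9 > 0 → [2, 3]
midpoint 2.5: g = 1.375 > 0 → [2.5, 3]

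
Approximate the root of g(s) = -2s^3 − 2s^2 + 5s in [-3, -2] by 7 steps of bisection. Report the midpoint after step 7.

-2.1640625

s = -2.5 gives g = 6.25, positive; keep [-2.5, -2]
s = -2.25 gives g = 1.40625, positive; keep [-2.25, -2]
s = -2.125 gives g = -0.464844, negative; keep [-2.25, -2.125]
s = -2.1875 gives g = 0.4272, positive; keep [-2.1875, -2.125]
s = -2.15625 gives g = -0.0295, negative; keep [-2.1875, -2.15625]
s = -2.171875 gives g = 0.1962, positive; keep [-2.171875, -2.15625]
s = -2.1640625 gives g = 0.0827, positive; keep [-2.1640625, -2.15625]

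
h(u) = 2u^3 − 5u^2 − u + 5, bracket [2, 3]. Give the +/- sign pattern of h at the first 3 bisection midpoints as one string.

++-

midpoint 2.5: h = 2.5 > 0 → [2, 2.5]
midpoint 2.25: h = 0.21875 > 0 → [2, 2.25]
midpoint 2.125: h = -0.511719 < 0 → [2.125, 2.25]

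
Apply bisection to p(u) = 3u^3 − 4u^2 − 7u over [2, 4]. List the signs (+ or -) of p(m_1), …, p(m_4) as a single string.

++-+

m = 3, p(m) = 24 (+); new bracket [2, 3]
m = 2.5, p(m) = 4.375 (+); new bracket [2, 2.5]
m = 2.25, p(m) = -1.828125 (−); new bracket [2.25, 2.5]
m = 2.375, p(m) = 1.002 (+); new bracket [2.25, 2.375]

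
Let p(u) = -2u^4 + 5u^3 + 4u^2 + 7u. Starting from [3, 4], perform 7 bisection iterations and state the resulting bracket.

[3.390625, 3.3984375]

midpoint 3.5: p = -12.25 < 0 → [3, 3.5]
midpoint 3.25: p = 13.507812 > 0 → [3.25, 3.5]
midpoint 3.375: p = 1.911621 > 0 → [3.375, 3.5]
midpoint 3.4375: p = -4.8323 < 0 → [3.375, 3.4375]
midpoint 3.40625: p = -1.3782 < 0 → [3.375, 3.40625]
midpoint 3.390625: p = 0.287 > 0 → [3.390625, 3.40625]
midpoint 3.3984375: p = -0.5405 < 0 → [3.390625, 3.3984375]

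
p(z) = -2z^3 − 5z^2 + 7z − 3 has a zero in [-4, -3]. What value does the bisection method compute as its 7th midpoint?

-3.5859375

z = -3.5 gives p = -3, negative; keep [-4, -3.5]
z = -3.75 gives p = 5.90625, positive; keep [-3.75, -3.5]
z = -3.625 gives p = 1.191406, positive; keep [-3.625, -3.5]
z = -3.5625 gives p = -0.9683, negative; keep [-3.625, -3.5625]
z = -3.59375 gives p = 0.0954, positive; keep [-3.59375, -3.5625]
z = -3.578125 gives p = -0.4405, negative; keep [-3.59375, -3.578125]
z = -3.5859375 gives p = -0.1735, negative; keep [-3.59375, -3.5859375]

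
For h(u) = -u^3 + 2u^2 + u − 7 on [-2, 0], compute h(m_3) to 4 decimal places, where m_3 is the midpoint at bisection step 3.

2.7344

h(-1) = -5 < 0, so the root lies in [-2, -1]
h(-1.5) = -0.625 < 0, so the root lies in [-2, -1.5]
h(-1.75) = 2.734375 > 0, so the root lies in [-1.75, -1.5]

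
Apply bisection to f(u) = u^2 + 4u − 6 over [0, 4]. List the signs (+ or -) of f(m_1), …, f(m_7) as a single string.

midpoint 2: f = 6 > 0 → [0, 2]
midpoint 1: f = -1 < 0 → [1, 2]
midpoint 1.5: f = 2.25 > 0 → [1, 1.5]
midpoint 1.25: f = 0.5625 > 0 → [1, 1.25]
midpoint 1.125: f = -0.2344 < 0 → [1.125, 1.25]
midpoint 1.1875: f = 0.1602 > 0 → [1.125, 1.1875]
midpoint 1.15625: f = -0.0381 < 0 → [1.15625, 1.1875]

+-++-+-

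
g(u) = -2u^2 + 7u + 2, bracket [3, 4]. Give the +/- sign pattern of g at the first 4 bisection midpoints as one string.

++--

g(3.5) = 2 > 0, so the root lies in [3.5, 4]
g(3.75) = 0.125 > 0, so the root lies in [3.75, 4]
g(3.875) = -0.90625 < 0, so the root lies in [3.75, 3.875]
g(3.8125) = -0.3828 < 0, so the root lies in [3.75, 3.8125]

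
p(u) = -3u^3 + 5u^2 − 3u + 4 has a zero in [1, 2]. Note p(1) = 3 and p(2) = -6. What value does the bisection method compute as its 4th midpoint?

u = 1.5 gives p = 0.625, positive; keep [1.5, 2]
u = 1.75 gives p = -2.015625, negative; keep [1.5, 1.75]
u = 1.625 gives p = -0.544922, negative; keep [1.5, 1.625]
u = 1.5625 gives p = 0.0754, positive; keep [1.5625, 1.625]

1.5625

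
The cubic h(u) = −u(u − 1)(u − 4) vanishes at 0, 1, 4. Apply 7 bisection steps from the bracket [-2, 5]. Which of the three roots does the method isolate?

h(1.5) = 1.875 > 0, so the root lies in [1.5, 5]
h(3.25) = 5.484375 > 0, so the root lies in [3.25, 5]
h(4.125) = -1.611328 < 0, so the root lies in [3.25, 4.125]
h(3.6875) = 3.0969 > 0, so the root lies in [3.6875, 4.125]
h(3.90625) = 1.0643 > 0, so the root lies in [3.90625, 4.125]
h(4.015625) = -0.1892 < 0, so the root lies in [3.90625, 4.015625]
h(3.9609375) = 0.4581 > 0, so the root lies in [3.9609375, 4.015625]

4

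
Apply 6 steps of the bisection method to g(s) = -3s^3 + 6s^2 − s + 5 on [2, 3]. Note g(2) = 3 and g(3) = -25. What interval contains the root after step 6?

s = 2.5 gives g = -6.875, negative; keep [2, 2.5]
s = 2.25 gives g = -1.046875, negative; keep [2, 2.25]
s = 2.125 gives g = 1.181641, positive; keep [2.125, 2.25]
s = 2.1875 gives g = 0.1208, positive; keep [2.1875, 2.25]
s = 2.21875 gives g = -0.4494, negative; keep [2.1875, 2.21875]
s = 2.203125 gives g = -0.1609, negative; keep [2.1875, 2.203125]

[2.1875, 2.203125]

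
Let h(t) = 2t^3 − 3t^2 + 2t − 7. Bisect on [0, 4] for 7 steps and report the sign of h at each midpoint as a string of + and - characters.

+----+-

h(2) = 1 > 0, so the root lies in [0, 2]
h(1) = -6 < 0, so the root lies in [1, 2]
h(1.5) = -4 < 0, so the root lies in [1.5, 2]
h(1.75) = -1.9688 < 0, so the root lies in [1.75, 2]
h(1.875) = -0.6133 < 0, so the root lies in [1.875, 2]
h(1.9375) = 0.1597 > 0, so the root lies in [1.875, 1.9375]
h(1.90625) = -0.235 < 0, so the root lies in [1.90625, 1.9375]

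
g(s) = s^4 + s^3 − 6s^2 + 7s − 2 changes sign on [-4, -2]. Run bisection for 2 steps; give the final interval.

[-3.5, -3]

midpoint -3: g = -23 < 0 → [-4, -3]
midpoint -3.5: g = 7.1875 > 0 → [-3.5, -3]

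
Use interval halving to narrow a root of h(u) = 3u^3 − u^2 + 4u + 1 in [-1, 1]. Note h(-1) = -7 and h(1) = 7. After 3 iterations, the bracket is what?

h(0) = 1 > 0, so the root lies in [-1, 0]
h(-0.5) = -1.625 < 0, so the root lies in [-0.5, 0]
h(-0.25) = -0.109375 < 0, so the root lies in [-0.25, 0]

[-0.25, 0]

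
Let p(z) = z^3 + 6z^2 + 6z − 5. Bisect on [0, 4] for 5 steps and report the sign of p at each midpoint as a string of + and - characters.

++-++

midpoint 2: p = 39 > 0 → [0, 2]
midpoint 1: p = 8 > 0 → [0, 1]
midpoint 0.5: p = -0.375 < 0 → [0.5, 1]
midpoint 0.75: p = 3.2969 > 0 → [0.5, 0.75]
midpoint 0.625: p = 1.3379 > 0 → [0.5, 0.625]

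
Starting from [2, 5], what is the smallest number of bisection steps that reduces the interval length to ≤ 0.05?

Width after n steps is 3/2^n. Need 2^n ≥ 3/0.05 = 60.
2^5 = 32 < 60 ≤ 2^6 = 64, so n = 6.

6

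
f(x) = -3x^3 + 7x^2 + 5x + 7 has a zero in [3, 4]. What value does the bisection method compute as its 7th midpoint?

3.1171875

midpoint 3.5: f = -18.375 < 0 → [3, 3.5]
midpoint 3.25: f = -5.796875 < 0 → [3, 3.25]
midpoint 3.125: f = -0.568359 < 0 → [3, 3.125]
midpoint 3.0625: f = 1.7961 > 0 → [3.0625, 3.125]
midpoint 3.09375: f = 0.6342 > 0 → [3.09375, 3.125]
midpoint 3.109375: f = 0.0381 > 0 → [3.109375, 3.125]
midpoint 3.1171875: f = -0.2639 < 0 → [3.109375, 3.1171875]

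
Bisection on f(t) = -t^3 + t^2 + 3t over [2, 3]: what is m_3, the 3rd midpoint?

2.375

m = 2.5, f(m) = -1.875 (−); new bracket [2, 2.5]
m = 2.25, f(m) = 0.421875 (+); new bracket [2.25, 2.5]
m = 2.375, f(m) = -0.630859 (−); new bracket [2.25, 2.375]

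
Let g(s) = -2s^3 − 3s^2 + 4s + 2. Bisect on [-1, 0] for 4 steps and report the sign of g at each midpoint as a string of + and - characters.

g(-0.5) = -0.5 < 0, so the root lies in [-0.5, 0]
g(-0.25) = 0.84375 > 0, so the root lies in [-0.5, -0.25]
g(-0.375) = 0.183594 > 0, so the root lies in [-0.5, -0.375]
g(-0.4375) = -0.1567 < 0, so the root lies in [-0.4375, -0.375]

-++-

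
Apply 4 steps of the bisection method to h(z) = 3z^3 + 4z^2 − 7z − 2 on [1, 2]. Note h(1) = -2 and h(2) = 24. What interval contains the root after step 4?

z = 1.5 gives h = 6.625, positive; keep [1, 1.5]
z = 1.25 gives h = 1.359375, positive; keep [1, 1.25]
z = 1.125 gives h = -0.541016, negative; keep [1.125, 1.25]
z = 1.1875 gives h = 0.3518, positive; keep [1.125, 1.1875]

[1.125, 1.1875]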